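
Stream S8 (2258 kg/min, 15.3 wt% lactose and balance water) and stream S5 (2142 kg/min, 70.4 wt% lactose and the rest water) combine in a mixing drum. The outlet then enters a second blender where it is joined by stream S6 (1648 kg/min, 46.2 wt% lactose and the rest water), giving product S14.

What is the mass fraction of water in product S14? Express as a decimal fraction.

0.568

Overall, product flow = 6048 kg/min.
water in = 2258×0.847 + 2142×0.296 + 1648×0.538 = 3433.2 kg/min.
water fraction in S14 = 0.568.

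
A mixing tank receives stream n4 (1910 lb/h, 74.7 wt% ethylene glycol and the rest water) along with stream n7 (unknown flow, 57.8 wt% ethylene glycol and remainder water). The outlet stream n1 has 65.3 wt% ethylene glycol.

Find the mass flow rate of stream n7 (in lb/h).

2394 lb/h

Let n7 be the unknown flow. Total out = 1910 + n7.
ethylene glycol balance: 1426.8 + 0.578·n7 = 0.653·(1910 + n7)
(0.578 − 0.653)·n7 = 0.653×1910 − 1426.8 = -179.54
n7 = -179.54 / -0.075 = 2393.9 lb/h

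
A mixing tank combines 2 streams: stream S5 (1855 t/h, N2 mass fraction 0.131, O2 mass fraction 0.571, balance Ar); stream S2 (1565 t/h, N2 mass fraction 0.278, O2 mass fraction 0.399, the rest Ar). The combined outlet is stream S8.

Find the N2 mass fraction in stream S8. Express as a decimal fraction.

0.198

Total flow out = 1855 + 1565 = 3420 t/h.
N2 in = 1855×0.131 + 1565×0.278 = 678.08 t/h.
N2 mass fraction in S8 = 678.08/3420 = 0.198.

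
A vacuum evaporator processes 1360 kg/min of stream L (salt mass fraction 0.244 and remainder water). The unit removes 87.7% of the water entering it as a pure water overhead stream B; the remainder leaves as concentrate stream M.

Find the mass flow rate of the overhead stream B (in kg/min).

901.7 kg/min

water entering = 1360×0.756 = 1028.2 kg/min; overhead removed = 0.877×1028.2 = 901.7 kg/min.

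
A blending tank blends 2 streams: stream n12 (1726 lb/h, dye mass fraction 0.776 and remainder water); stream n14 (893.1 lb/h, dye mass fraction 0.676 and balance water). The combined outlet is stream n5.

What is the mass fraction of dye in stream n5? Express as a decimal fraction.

Total flow out = 1726 + 893.1 = 2619.1 lb/h.
dye in = 1726×0.776 + 893.1×0.676 = 1943.1 lb/h.
dye mass fraction in n5 = 1943.1/2619.1 = 0.742.

0.742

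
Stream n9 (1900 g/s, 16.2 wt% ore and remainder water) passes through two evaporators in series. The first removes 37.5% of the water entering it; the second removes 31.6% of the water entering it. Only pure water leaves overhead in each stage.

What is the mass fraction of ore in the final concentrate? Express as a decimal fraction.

water in feed = 1900×0.838 = 1592.2 g/s.
After stage 1: water left = (1−0.375)×1592.2 = 995.12; stream total = 1302.9 g/s.
After stage 2: water left = (1−0.316)×995.12 = 680.67; final concentrate = 988.47 g/s.
ore fraction = 307.8/988.47 = 0.311.

0.311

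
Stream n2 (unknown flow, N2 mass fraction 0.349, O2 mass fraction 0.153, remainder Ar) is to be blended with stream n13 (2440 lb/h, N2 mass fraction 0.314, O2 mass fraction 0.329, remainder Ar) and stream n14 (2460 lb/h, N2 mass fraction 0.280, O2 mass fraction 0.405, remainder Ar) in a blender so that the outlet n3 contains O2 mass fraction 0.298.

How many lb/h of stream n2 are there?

Let n2 be the unknown flow. Total out = 4900 + n2.
O2 balance: 1799.1 + 0.153·n2 = 0.298·(4900 + n2)
(0.153 − 0.298)·n2 = 0.298×4900 − 1799.1 = -338.86
n2 = -338.86 / -0.145 = 2337 lb/h

2337 lb/h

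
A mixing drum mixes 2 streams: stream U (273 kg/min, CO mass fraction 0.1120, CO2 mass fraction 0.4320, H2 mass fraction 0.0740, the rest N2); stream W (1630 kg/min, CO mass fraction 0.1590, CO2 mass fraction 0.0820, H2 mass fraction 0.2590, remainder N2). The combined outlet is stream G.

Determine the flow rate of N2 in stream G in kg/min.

N2 out = N2 in = 273×0.382 + 1630×0.500 = 919.29 kg/min.

919.3 kg/min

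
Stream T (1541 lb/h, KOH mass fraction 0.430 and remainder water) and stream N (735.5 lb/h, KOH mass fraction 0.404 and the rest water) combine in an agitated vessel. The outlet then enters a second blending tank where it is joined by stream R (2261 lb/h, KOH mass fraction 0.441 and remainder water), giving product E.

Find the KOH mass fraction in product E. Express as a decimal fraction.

Overall, product flow = 4537.5 lb/h.
KOH in = 1541×0.430 + 735.5×0.404 + 2261×0.441 = 1956.9 lb/h.
KOH fraction in E = 0.431.

0.431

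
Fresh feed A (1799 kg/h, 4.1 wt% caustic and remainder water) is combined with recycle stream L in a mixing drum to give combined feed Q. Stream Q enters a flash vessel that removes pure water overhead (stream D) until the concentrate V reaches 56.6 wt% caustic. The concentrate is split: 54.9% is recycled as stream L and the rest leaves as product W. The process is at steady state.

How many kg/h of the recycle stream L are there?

158.6 kg/h

Overall caustic balance (none leaves overhead): caustic in fresh feed = caustic in product, i.e. 1799×0.041 = (1−0.549)·V·0.566.
V = 73.759/(0.566×0.451) = 288.95 kg/h.
Recycle L = 0.549×288.95 = 158.63 kg/h.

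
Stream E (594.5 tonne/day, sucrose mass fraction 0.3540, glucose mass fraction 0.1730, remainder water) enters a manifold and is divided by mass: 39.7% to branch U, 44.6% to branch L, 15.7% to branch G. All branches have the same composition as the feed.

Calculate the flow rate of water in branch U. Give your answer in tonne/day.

111.6 tonne/day

Branch U total = 0.397×594.5 = 236.02 tonne/day.
water in U = 0.473×236.02 = 111.64 tonne/day.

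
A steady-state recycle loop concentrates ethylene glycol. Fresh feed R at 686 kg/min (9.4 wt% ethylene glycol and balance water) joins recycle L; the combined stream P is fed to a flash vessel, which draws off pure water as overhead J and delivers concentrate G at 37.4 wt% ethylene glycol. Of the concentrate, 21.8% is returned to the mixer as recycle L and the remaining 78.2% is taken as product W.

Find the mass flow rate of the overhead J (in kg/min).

Overall ethylene glycol balance (none leaves overhead): ethylene glycol in fresh feed = ethylene glycol in product, i.e. 686×0.094 = (1−0.218)·G·0.374.
G = 64.484/(0.374×0.782) = 220.48 kg/min.
Recycle L = 0.218×220.48 = 48.065 kg/min.
Combined feed P = 686 + 48.065 = 734.07 kg/min.
Overhead J = P − G = 734.07 − 220.48 = 513.58 kg/min.

513.6 kg/min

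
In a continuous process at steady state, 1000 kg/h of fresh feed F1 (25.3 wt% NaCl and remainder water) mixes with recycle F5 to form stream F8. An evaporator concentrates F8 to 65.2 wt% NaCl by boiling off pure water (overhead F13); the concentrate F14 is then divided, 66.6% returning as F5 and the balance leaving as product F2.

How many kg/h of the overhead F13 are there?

Overall NaCl balance (none leaves overhead): NaCl in fresh feed = NaCl in product, i.e. 1000×0.253 = (1−0.666)·F14·0.652.
F14 = 253/(0.652×0.334) = 1161.8 kg/h.
Recycle F5 = 0.666×1161.8 = 773.75 kg/h.
Combined feed F8 = 1000 + 773.75 = 1773.8 kg/h.
Overhead F13 = F8 − F14 = 1773.8 − 1161.8 = 611.96 kg/h.

612 kg/h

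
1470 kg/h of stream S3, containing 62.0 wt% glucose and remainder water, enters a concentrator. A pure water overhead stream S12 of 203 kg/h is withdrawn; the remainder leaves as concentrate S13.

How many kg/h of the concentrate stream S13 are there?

Concentrate = 1470 − 203 = 1267 kg/h.

1267 kg/h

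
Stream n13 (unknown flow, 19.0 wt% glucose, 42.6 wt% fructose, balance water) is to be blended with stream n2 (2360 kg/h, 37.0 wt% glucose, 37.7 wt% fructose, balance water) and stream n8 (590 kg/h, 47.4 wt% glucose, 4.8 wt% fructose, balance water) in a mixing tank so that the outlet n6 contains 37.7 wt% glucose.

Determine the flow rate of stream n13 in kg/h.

Let n13 be the unknown flow. Total out = 2950 + n13.
glucose balance: 1152.9 + 0.190·n13 = 0.377·(2950 + n13)
(0.190 − 0.377)·n13 = 0.377×2950 − 1152.9 = -40.71
n13 = -40.71 / -0.187 = 217.7 kg/h

217.7 kg/h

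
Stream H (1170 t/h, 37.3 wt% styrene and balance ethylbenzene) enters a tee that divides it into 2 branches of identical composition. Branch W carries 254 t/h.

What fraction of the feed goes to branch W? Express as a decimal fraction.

Fraction to W = 254/1170 = 0.2171.

0.217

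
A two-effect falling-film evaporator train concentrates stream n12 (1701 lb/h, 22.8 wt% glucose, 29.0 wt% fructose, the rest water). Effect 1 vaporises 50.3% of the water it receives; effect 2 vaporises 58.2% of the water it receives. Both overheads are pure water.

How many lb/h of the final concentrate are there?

1051 lb/h

water in feed = 1701×0.482 = 819.88 lb/h.
After stage 1: water left = (1−0.503)×819.88 = 407.48; stream total = 1288.6 lb/h.
After stage 2: water left = (1−0.582)×407.48 = 170.33; final concentrate = 1051.4 lb/h.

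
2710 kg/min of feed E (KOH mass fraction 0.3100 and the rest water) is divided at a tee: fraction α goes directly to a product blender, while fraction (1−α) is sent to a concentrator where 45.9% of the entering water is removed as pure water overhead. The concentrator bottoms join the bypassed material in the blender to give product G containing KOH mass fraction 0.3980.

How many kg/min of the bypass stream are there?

818.1 kg/min

All 2710×0.310 = 840.1 kg/min of KOH reaches G, so G = 840.1/0.398 = 2110.8 kg/min and vapour = 599.2 kg/min.
The evaporator receives (1−α)·2710 of feed at 0.690 water and removes 0.459 of that water:
0.459×0.690×(1−α)×2710 = 599.2
(1−α) = 599.2/858.28 = 0.6981;  α = 0.3019.
Bypass flow = 0.3019×2710 = 818.06 kg/min.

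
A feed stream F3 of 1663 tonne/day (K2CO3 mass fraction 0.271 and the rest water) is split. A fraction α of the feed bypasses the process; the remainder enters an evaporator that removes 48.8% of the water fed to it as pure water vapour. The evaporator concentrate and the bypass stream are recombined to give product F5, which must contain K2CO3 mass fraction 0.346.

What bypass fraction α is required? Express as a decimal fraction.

All 1663×0.271 = 450.67 tonne/day of K2CO3 reaches F5, so F5 = 450.67/0.346 = 1302.5 tonne/day and vapour = 360.48 tonne/day.
The evaporator receives (1−α)·1663 of feed at 0.729 water and removes 0.488 of that water:
0.488×0.729×(1−α)×1663 = 360.48
(1−α) = 360.48/591.62 = 0.6093;  α = 0.3907.

0.391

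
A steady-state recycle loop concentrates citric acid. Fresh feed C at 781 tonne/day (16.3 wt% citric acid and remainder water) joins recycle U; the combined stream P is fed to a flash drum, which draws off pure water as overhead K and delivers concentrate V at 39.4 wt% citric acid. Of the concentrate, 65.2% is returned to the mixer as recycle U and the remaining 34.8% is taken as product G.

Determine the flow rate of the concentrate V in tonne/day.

Overall citric acid balance (none leaves overhead): citric acid in fresh feed = citric acid in product, i.e. 781×0.163 = (1−0.652)·V·0.394.
V = 127.3/(0.394×0.348) = 928.46 tonne/day.

928.5 tonne/day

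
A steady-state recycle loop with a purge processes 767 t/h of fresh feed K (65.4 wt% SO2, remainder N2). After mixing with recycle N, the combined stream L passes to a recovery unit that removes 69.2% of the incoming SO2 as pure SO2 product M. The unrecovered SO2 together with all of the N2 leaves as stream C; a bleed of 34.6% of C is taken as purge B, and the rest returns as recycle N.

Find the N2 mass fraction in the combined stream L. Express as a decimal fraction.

N2 enters only via K and leaves only via the purge: 767×0.346 = 0.346×(N2 in C), and the recovery unit passes all N2, so N2 in L = N2 in C = 767 t/h.
SO2 in L: m_A = 767×0.654 + (1−0.346)·(1−0.692)·m_A, so m_A = 501.62/0.7986 = 628.15 t/h.
L = 628.15 + 767 = 1395.1 t/h.
N2 fraction in L = 767/1395.1 = 0.550.

0.550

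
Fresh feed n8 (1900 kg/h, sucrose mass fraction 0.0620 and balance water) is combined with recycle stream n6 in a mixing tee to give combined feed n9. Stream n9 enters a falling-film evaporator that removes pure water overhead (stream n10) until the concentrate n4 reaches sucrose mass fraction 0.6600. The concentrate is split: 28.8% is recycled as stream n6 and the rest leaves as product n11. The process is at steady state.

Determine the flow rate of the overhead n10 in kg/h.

1722 kg/h

Overall sucrose balance (none leaves overhead): sucrose in fresh feed = sucrose in product, i.e. 1900×0.062 = (1−0.288)·n4·0.660.
n4 = 117.8/(0.660×0.712) = 250.68 kg/h.
Recycle n6 = 0.288×250.68 = 72.196 kg/h.
Combined feed n9 = 1900 + 72.196 = 1972.2 kg/h.
Overhead n10 = n9 − n4 = 1972.2 − 250.68 = 1721.5 kg/h.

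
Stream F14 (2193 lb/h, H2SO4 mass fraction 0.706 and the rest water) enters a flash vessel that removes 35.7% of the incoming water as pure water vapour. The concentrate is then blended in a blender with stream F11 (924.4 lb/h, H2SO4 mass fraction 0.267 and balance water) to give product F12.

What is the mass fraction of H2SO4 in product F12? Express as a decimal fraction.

Vapour removed = 0.357×0.294×2193 = 230.17 lb/h; concentrate = 1962.8 lb/h.
H2SO4 reaching the mixer = 1548.3 (from concentrate) + 924.4×0.267 = 1795.1 lb/h.
Product flow = 1962.8 + 924.4 = 2887.2 lb/h; H2SO4 fraction = 0.622.

0.622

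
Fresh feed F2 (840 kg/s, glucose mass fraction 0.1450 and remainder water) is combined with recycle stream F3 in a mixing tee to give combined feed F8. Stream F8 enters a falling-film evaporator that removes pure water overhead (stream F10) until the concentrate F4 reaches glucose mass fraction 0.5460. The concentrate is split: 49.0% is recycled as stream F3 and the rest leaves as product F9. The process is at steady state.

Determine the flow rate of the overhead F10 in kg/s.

616.9 kg/s

Overall glucose balance (none leaves overhead): glucose in fresh feed = glucose in product, i.e. 840×0.145 = (1−0.490)·F4·0.546.
F4 = 121.8/(0.546×0.510) = 437.41 kg/s.
Recycle F3 = 0.490×437.41 = 214.33 kg/s.
Combined feed F8 = 840 + 214.33 = 1054.3 kg/s.
Overhead F10 = F8 − F4 = 1054.3 − 437.41 = 616.92 kg/s.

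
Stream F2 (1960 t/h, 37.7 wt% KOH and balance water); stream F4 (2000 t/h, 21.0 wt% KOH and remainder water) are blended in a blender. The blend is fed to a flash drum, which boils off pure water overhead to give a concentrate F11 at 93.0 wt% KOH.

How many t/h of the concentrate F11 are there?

KOH entering = 1960×0.377 + 2000×0.210 = 1158.9 t/h.
All KOH reports to F11, so F11 = 1158.9/0.930 = 1246.2 t/h.

1246 t/h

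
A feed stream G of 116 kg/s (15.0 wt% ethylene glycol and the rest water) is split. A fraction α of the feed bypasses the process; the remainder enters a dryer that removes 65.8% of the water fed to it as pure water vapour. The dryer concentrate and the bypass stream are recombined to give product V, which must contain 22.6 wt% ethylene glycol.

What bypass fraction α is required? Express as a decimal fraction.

0.399

All 116×0.150 = 17.4 kg/s of ethylene glycol reaches V, so V = 17.4/0.226 = 76.991 kg/s and vapour = 39.009 kg/s.
The evaporator receives (1−α)·116 of feed at 0.850 water and removes 0.658 of that water:
0.658×0.850×(1−α)×116 = 39.009
(1−α) = 39.009/64.879 = 0.6013;  α = 0.3987.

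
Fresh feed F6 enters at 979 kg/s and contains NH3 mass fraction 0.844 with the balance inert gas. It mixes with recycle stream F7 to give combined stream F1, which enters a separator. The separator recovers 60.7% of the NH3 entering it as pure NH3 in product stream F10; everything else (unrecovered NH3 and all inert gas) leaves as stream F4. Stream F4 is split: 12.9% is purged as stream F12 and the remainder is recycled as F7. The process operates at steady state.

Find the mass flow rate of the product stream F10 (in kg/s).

NH3 in F1: m_A = 979×0.844 + (1−0.129)·(1−0.607)·m_A, so m_A = 826.28/0.6577 = 1256.3 kg/s.
Product F10 = 0.607×1256.3 = 762.58 kg/s.

762.6 kg/s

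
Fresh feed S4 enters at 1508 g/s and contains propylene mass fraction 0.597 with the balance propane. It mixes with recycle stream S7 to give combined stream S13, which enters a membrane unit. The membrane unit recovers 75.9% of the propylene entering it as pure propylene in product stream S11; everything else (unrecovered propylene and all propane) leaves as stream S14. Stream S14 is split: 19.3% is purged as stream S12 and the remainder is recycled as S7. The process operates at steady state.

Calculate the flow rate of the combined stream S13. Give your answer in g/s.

propane enters only via S4 and leaves only via the purge: 1508×0.403 = 0.193×(propane in S14), and the membrane unit passes all propane, so propane in S13 = propane in S14 = 3148.8 g/s.
propylene in S13: m_A = 1508×0.597 + (1−0.193)·(1−0.759)·m_A, so m_A = 900.28/0.8055 = 1117.6 g/s.
S13 = 1117.6 + 3148.8 = 4266.5 g/s.

4266 g/s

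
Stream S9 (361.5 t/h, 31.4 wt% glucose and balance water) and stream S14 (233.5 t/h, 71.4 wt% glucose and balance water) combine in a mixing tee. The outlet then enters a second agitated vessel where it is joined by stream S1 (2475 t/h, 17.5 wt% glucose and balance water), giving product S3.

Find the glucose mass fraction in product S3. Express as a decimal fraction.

0.2324

Overall, product flow = 3070 t/h.
glucose in = 361.5×0.314 + 233.5×0.714 + 2475×0.175 = 713.36 t/h.
glucose fraction in S3 = 0.2324.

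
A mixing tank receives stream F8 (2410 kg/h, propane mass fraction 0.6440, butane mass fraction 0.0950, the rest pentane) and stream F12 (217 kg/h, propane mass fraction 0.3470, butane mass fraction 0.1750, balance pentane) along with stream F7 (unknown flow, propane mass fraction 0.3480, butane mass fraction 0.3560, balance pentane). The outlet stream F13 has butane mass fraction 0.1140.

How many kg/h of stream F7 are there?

Let F7 be the unknown flow. Total out = 2627 + F7.
butane balance: 266.92 + 0.356·F7 = 0.114·(2627 + F7)
(0.356 − 0.114)·F7 = 0.114×2627 − 266.92 = 32.553
F7 = 32.553 / 0.242 = 134.52 kg/h

134.5 kg/h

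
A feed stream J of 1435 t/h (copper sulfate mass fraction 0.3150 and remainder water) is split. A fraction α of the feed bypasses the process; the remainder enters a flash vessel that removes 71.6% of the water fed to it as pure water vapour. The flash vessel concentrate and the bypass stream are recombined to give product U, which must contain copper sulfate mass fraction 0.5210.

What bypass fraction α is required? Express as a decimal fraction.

All 1435×0.315 = 452.02 t/h of copper sulfate reaches U, so U = 452.02/0.521 = 867.61 t/h and vapour = 567.39 t/h.
The evaporator receives (1−α)·1435 of feed at 0.685 water and removes 0.716 of that water:
0.716×0.685×(1−α)×1435 = 567.39
(1−α) = 567.39/703.81 = 0.8062;  α = 0.1938.

0.194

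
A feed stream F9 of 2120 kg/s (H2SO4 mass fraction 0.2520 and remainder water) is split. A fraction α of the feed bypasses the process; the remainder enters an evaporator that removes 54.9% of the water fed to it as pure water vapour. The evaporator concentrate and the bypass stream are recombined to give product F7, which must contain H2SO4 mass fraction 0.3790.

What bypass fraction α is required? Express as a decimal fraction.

0.184

All 2120×0.252 = 534.24 kg/s of H2SO4 reaches F7, so F7 = 534.24/0.379 = 1409.6 kg/s and vapour = 710.4 kg/s.
The evaporator receives (1−α)·2120 of feed at 0.748 water and removes 0.549 of that water:
0.549×0.748×(1−α)×2120 = 710.4
(1−α) = 710.4/870.58 = 0.8160;  α = 0.1840.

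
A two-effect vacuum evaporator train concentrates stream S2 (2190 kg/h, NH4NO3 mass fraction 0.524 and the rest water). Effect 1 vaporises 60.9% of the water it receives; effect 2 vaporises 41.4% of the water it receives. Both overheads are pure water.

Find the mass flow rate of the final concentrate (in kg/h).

1386 kg/h

water in feed = 2190×0.476 = 1042.4 kg/h.
After stage 1: water left = (1−0.609)×1042.4 = 407.59; stream total = 1555.2 kg/h.
After stage 2: water left = (1−0.414)×407.59 = 238.85; final concentrate = 1386.4 kg/h.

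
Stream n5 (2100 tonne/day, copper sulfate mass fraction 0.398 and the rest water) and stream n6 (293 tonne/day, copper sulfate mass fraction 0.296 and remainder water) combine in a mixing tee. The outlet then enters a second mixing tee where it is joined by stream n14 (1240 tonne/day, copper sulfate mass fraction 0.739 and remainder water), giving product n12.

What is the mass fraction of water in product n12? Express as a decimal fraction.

0.494

Overall, product flow = 3633 tonne/day.
water in = 2100×0.602 + 293×0.704 + 1240×0.261 = 1794.1 tonne/day.
water fraction in n12 = 0.494.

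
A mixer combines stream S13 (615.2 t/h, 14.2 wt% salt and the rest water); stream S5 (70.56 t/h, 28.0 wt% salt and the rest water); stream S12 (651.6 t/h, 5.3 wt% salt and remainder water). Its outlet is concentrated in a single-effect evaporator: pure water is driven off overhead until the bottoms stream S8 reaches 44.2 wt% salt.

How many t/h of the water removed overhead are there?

1017 t/h

salt entering = 615.2×0.142 + 70.56×0.280 + 651.6×0.053 = 141.65 t/h.
All salt reports to S8, so S8 = 141.65/0.442 = 320.48 t/h.
Total feed = 1337.4 t/h; overhead = 1337.4 − 320.48 = 1016.9 t/h.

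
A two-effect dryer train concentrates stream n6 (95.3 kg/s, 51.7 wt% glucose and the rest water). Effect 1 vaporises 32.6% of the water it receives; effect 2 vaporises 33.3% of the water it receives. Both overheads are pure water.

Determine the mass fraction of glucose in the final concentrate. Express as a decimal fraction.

water in feed = 95.3×0.483 = 46.03 kg/s.
After stage 1: water left = (1−0.326)×46.03 = 31.024; stream total = 80.294 kg/s.
After stage 2: water left = (1−0.333)×31.024 = 20.693; final concentrate = 69.963 kg/s.
glucose fraction = 49.27/69.963 = 0.704.

0.704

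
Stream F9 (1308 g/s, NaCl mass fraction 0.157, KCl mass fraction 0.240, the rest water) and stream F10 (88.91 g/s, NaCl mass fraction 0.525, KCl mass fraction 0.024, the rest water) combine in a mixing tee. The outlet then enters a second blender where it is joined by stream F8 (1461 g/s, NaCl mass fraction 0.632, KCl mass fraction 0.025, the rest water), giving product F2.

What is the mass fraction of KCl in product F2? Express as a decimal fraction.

0.123

Overall, product flow = 2857.9 g/s.
KCl in = 1308×0.240 + 88.91×0.024 + 1461×0.025 = 352.58 g/s.
KCl fraction in F2 = 0.123.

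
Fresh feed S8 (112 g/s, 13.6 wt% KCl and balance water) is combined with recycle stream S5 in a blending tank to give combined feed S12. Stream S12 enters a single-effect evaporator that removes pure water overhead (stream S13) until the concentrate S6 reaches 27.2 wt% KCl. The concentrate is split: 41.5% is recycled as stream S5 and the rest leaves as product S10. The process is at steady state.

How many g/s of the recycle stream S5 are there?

Overall KCl balance (none leaves overhead): KCl in fresh feed = KCl in product, i.e. 112×0.136 = (1−0.415)·S6·0.272.
S6 = 15.232/(0.272×0.585) = 95.726 g/s.
Recycle S5 = 0.415×95.726 = 39.726 g/s.

39.73 g/s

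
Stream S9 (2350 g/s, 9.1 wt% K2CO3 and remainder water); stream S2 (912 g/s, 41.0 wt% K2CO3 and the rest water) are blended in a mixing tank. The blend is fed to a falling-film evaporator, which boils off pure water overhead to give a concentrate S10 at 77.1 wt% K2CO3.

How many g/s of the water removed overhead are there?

K2CO3 entering = 2350×0.091 + 912×0.410 = 587.77 g/s.
All K2CO3 reports to S10, so S10 = 587.77/0.771 = 762.35 g/s.
Total feed = 3262 g/s; overhead = 3262 − 762.35 = 2499.7 g/s.

2500 g/s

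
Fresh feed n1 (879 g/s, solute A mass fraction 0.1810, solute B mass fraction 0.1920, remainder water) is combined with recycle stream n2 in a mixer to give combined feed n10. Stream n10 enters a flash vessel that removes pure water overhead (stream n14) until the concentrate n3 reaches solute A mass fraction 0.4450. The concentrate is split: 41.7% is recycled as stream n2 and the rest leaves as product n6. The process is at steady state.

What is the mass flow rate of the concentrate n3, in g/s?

613.3 g/s

Overall solute A balance (none leaves overhead): solute A in fresh feed = solute A in product, i.e. 879×0.181 = (1−0.417)·n3·0.445.
n3 = 159.1/(0.445×0.583) = 613.25 g/s.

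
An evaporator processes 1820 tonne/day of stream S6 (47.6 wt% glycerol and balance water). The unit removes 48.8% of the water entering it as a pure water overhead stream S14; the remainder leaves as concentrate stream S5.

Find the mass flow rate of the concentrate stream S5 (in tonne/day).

water entering = 1820×0.524 = 953.68 tonne/day; overhead removed = 0.488×953.68 = 465.4 tonne/day.
Concentrate = 1820 − 465.4 = 1354.6 tonne/day.

1355 tonne/day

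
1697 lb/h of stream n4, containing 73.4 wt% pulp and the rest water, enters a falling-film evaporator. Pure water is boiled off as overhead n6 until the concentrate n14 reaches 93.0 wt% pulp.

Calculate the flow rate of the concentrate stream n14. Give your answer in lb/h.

pulp is conserved: 1697×0.734 = 1245.6 lb/h all reports to the concentrate.
Concentrate = 1245.6/(target fraction) = 1339.4 lb/h.

1339 lb/h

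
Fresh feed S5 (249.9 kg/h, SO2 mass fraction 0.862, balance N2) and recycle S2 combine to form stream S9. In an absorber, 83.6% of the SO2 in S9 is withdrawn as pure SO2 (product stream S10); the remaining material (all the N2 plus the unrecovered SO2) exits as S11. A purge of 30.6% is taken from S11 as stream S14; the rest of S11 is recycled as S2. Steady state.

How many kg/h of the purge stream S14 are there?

46.68 kg/h

N2 enters only via S5 and leaves only via the purge: 249.9×0.138 = 0.306×(N2 in S11), and the absorber passes all N2, so N2 in S9 = N2 in S11 = 112.7 kg/h.
SO2 in S9: m_A = 249.9×0.862 + (1−0.306)·(1−0.836)·m_A, so m_A = 215.41/0.8862 = 243.08 kg/h.
S11 = (1−0.836)×243.08 + 112.7 = 152.57 kg/h.
Purge S14 = 0.306×152.57 = 46.685 kg/h.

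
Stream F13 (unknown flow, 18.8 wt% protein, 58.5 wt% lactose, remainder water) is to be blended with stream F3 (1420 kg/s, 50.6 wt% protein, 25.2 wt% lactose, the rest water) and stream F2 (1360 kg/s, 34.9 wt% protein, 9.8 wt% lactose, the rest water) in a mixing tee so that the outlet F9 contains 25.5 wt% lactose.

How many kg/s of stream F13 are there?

659.9 kg/s

Let F13 be the unknown flow. Total out = 2780 + F13.
lactose balance: 491.12 + 0.585·F13 = 0.255·(2780 + F13)
(0.585 − 0.255)·F13 = 0.255×2780 − 491.12 = 217.78
F13 = 217.78 / 0.330 = 659.94 kg/s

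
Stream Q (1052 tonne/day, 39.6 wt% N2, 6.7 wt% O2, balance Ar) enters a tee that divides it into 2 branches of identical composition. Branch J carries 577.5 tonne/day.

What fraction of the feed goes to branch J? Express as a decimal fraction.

Fraction to J = 577.5/1052 = 0.5490.

0.549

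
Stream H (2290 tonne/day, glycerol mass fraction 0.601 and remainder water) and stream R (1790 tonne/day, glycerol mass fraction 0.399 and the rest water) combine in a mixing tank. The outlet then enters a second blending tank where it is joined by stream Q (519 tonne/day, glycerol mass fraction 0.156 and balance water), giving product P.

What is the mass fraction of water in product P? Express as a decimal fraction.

Overall, product flow = 4599 tonne/day.
water in = 2290×0.399 + 1790×0.601 + 519×0.844 = 2427.5 tonne/day.
water fraction in P = 0.528.

0.528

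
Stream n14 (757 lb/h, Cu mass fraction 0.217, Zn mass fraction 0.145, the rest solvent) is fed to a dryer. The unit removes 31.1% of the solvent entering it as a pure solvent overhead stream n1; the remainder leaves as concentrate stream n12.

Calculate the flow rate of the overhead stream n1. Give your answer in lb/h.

solvent entering = 757×0.638 = 482.97 lb/h; overhead removed = 0.311×482.97 = 150.2 lb/h.

150.2 lb/h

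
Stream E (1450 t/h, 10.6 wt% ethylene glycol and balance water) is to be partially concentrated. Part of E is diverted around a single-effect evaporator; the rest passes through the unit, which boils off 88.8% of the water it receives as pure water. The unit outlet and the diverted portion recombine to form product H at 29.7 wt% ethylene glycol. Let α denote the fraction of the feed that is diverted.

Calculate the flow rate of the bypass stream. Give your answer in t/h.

275.4 t/h

All 1450×0.106 = 153.7 t/h of ethylene glycol reaches H, so H = 153.7/0.297 = 517.51 t/h and vapour = 932.49 t/h.
The evaporator receives (1−α)·1450 of feed at 0.894 water and removes 0.888 of that water:
0.888×0.894×(1−α)×1450 = 932.49
(1−α) = 932.49/1151.1 = 0.8101;  α = 0.1899.
Bypass flow = 0.1899×1450 = 275.39 t/h.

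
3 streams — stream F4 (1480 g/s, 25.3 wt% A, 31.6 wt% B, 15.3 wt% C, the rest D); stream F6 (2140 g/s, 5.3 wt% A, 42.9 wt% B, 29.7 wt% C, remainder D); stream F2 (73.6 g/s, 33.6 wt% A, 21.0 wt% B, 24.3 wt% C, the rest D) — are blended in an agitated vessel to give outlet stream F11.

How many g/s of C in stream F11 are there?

C out = C in = 1480×0.153 + 2140×0.297 + 73.6×0.243 = 879.9 g/s.

879.9 g/s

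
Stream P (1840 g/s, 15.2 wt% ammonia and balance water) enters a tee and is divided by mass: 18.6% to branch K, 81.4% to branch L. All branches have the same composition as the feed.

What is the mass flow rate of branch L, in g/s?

1498 g/s

Branch L flow = 0.814×1840 = 1497.8 g/s.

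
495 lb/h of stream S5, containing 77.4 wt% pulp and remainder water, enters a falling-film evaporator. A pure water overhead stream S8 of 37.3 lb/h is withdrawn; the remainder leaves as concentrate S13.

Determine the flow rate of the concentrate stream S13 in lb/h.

Concentrate = 495 − 37.3 = 457.7 lb/h.

457.7 lb/h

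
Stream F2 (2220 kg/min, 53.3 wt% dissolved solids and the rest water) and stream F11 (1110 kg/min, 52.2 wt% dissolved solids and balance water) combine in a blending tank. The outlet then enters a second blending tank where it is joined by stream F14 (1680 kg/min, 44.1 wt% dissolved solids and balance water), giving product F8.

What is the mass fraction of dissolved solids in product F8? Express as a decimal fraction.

Overall, product flow = 5010 kg/min.
dissolved solids in = 2220×0.533 + 1110×0.522 + 1680×0.441 = 2503.6 kg/min.
dissolved solids fraction in F8 = 0.4997.

0.4997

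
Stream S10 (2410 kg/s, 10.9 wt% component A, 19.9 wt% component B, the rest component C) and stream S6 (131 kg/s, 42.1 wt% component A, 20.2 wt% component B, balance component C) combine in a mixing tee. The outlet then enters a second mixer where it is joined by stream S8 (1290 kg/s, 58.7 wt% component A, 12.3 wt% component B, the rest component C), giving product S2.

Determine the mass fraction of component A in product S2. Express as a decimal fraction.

0.281

Overall, product flow = 3831 kg/s.
component A in = 2410×0.109 + 131×0.421 + 1290×0.587 = 1075.1 kg/s.
component A fraction in S2 = 0.281.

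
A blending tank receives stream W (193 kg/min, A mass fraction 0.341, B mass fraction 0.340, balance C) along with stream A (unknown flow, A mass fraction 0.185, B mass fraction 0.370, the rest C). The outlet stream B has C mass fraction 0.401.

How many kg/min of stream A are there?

359.7 kg/min

Let A be the unknown flow. Total out = 193 + A.
C balance: 61.567 + 0.445·A = 0.401·(193 + A)
(0.445 − 0.401)·A = 0.401×193 − 61.567 = 15.826
A = 15.826 / 0.044 = 359.68 kg/min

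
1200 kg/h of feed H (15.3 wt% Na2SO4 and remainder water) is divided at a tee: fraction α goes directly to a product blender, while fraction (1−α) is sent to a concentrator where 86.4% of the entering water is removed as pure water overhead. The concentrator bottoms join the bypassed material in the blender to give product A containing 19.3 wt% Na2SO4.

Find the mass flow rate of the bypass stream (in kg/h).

860.2 kg/h

All 1200×0.153 = 183.6 kg/h of Na2SO4 reaches A, so A = 183.6/0.193 = 951.3 kg/h and vapour = 248.7 kg/h.
The evaporator receives (1−α)·1200 of feed at 0.847 water and removes 0.864 of that water:
0.864×0.847×(1−α)×1200 = 248.7
(1−α) = 248.7/878.17 = 0.2832;  α = 0.7168.
Bypass flow = 0.7168×1200 = 860.15 kg/h.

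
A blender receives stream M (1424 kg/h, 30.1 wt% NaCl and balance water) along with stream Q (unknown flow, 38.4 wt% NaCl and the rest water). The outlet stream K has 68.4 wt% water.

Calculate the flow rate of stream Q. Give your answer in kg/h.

Let Q be the unknown flow. Total out = 1424 + Q.
water balance: 995.38 + 0.616·Q = 0.684·(1424 + Q)
(0.616 − 0.684)·Q = 0.684×1424 − 995.38 = -21.36
Q = -21.36 / -0.068 = 314.12 kg/h

314.1 kg/h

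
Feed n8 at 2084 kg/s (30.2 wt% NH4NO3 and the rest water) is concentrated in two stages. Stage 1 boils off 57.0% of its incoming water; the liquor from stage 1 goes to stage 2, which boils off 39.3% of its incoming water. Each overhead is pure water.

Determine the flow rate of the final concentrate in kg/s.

1009 kg/s

water in feed = 2084×0.698 = 1454.6 kg/s.
After stage 1: water left = (1−0.570)×1454.6 = 625.49; stream total = 1254.9 kg/s.
After stage 2: water left = (1−0.393)×625.49 = 379.67; final concentrate = 1009 kg/s.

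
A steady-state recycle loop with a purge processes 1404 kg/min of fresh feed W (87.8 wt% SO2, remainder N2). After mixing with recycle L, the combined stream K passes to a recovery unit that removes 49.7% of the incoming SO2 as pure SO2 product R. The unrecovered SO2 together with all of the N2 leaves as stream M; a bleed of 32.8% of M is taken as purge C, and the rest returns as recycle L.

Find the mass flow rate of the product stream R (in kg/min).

925.5 kg/min

SO2 in K: m_A = 1404×0.878 + (1−0.328)·(1−0.497)·m_A, so m_A = 1232.7/0.6620 = 1862.1 kg/min.
Product R = 0.497×1862.1 = 925.49 kg/min.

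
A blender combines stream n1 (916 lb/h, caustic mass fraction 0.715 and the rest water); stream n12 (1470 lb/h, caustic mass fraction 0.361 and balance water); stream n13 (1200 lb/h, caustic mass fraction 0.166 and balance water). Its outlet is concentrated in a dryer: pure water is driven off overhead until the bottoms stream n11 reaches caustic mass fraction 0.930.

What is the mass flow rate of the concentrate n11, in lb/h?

caustic entering = 916×0.715 + 1470×0.361 + 1200×0.166 = 1384.8 lb/h.
All caustic reports to n11, so n11 = 1384.8/0.930 = 1489 lb/h.

1489 lb/h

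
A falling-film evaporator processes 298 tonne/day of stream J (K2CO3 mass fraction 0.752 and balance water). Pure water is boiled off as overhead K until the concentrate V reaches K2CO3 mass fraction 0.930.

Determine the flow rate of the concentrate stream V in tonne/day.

241 tonne/day

K2CO3 is conserved: 298×0.752 = 224.1 tonne/day all reports to the concentrate.
Concentrate = 224.1/(target fraction) = 240.96 tonne/day.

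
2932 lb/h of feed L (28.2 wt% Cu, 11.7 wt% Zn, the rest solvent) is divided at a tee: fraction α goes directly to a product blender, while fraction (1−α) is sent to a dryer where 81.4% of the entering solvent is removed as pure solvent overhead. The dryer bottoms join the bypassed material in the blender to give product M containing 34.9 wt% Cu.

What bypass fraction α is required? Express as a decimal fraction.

0.608

All 2932×0.282 = 826.82 lb/h of Cu reaches M, so M = 826.82/0.349 = 2369.1 lb/h and vapour = 562.88 lb/h.
The evaporator receives (1−α)·2932 of feed at 0.601 solvent and removes 0.814 of that solvent:
0.814×0.601×(1−α)×2932 = 562.88
(1−α) = 562.88/1434.4 = 0.3924;  α = 0.6076.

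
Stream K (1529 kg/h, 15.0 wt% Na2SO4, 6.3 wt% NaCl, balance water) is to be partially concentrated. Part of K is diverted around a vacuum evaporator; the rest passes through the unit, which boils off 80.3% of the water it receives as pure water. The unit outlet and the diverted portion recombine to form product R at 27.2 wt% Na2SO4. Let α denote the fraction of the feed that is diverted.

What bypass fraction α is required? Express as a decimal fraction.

All 1529×0.150 = 229.35 kg/h of Na2SO4 reaches R, so R = 229.35/0.272 = 843.2 kg/h and vapour = 685.8 kg/h.
The evaporator receives (1−α)·1529 of feed at 0.787 water and removes 0.803 of that water:
0.803×0.787×(1−α)×1529 = 685.8
(1−α) = 685.8/966.27 = 0.7097;  α = 0.2903.

0.290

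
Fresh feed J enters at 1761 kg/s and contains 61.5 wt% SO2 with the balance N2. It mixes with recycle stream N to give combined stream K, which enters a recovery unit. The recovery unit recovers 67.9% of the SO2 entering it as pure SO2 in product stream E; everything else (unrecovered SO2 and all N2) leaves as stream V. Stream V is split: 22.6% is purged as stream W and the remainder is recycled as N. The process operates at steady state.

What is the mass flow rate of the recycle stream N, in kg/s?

2680 kg/s

N2 enters only via J and leaves only via the purge: 1761×0.385 = 0.226×(N2 in V), and the recovery unit passes all N2, so N2 in K = N2 in V = 2999.9 kg/s.
SO2 in K: m_A = 1761×0.615 + (1−0.226)·(1−0.679)·m_A, so m_A = 1083/0.7515 = 1441 kg/s.
V = (1−0.679)×1441 + 2999.9 = 3462.5 kg/s.
Recycle N = (1−0.226)×3462.5 = 2680 kg/s.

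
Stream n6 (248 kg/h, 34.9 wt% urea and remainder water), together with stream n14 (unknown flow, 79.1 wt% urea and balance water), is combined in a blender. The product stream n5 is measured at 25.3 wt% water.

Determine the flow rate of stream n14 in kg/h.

2243 kg/h

Let n14 be the unknown flow. Total out = 248 + n14.
water balance: 161.45 + 0.209·n14 = 0.253·(248 + n14)
(0.209 − 0.253)·n14 = 0.253×248 − 161.45 = -98.704
n14 = -98.704 / -0.044 = 2243.3 kg/h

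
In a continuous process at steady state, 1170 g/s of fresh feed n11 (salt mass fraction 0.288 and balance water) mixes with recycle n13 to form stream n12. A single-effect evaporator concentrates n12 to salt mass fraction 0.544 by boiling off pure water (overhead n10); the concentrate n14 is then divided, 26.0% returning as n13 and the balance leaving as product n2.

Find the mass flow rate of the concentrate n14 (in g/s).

837 g/s

Overall salt balance (none leaves overhead): salt in fresh feed = salt in product, i.e. 1170×0.288 = (1−0.260)·n14·0.544.
n14 = 336.96/(0.544×0.740) = 837.04 g/s.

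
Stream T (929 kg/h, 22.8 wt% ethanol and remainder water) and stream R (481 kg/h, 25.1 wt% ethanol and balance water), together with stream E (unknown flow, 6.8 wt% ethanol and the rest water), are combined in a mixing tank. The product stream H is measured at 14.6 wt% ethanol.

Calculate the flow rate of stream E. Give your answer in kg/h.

Let E be the unknown flow. Total out = 1410 + E.
ethanol balance: 332.54 + 0.068·E = 0.146·(1410 + E)
(0.068 − 0.146)·E = 0.146×1410 − 332.54 = -126.68
E = -126.68 / -0.078 = 1624.1 kg/h

1624 kg/h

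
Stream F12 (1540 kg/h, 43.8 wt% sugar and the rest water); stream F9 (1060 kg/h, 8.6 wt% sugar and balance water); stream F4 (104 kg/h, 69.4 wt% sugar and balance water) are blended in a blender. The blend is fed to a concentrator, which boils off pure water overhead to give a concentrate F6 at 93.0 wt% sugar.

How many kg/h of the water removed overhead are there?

1803 kg/h

sugar entering = 1540×0.438 + 1060×0.086 + 104×0.694 = 837.86 kg/h.
All sugar reports to F6, so F6 = 837.86/0.930 = 900.92 kg/h.
Total feed = 2704 kg/h; overhead = 2704 − 900.92 = 1803.1 kg/h.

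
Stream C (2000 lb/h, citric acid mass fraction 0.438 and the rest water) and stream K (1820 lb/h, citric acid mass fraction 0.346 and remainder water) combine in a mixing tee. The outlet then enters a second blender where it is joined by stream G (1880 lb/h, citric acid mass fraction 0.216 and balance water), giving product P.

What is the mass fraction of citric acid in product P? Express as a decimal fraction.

0.335

Overall, product flow = 5700 lb/h.
citric acid in = 2000×0.438 + 1820×0.346 + 1880×0.216 = 1911.8 lb/h.
citric acid fraction in P = 0.335.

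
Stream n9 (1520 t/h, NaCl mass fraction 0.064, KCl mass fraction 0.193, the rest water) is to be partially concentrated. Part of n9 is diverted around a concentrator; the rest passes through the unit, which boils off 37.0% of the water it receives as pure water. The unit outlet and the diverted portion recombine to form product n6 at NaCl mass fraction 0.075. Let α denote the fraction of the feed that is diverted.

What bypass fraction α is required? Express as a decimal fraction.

0.466

All 1520×0.064 = 97.28 t/h of NaCl reaches n6, so n6 = 97.28/0.075 = 1297.1 t/h and vapour = 222.93 t/h.
The evaporator receives (1−α)·1520 of feed at 0.743 water and removes 0.370 of that water:
0.370×0.743×(1−α)×1520 = 222.93
(1−α) = 222.93/417.86 = 0.5335;  α = 0.4665.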